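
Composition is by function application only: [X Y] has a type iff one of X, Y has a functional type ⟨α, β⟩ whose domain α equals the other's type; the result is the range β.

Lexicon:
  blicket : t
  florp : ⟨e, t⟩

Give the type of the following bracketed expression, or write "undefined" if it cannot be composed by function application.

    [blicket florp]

At [blicket florp]: neither t nor ⟨e, t⟩ can take the other as argument; the node is ill-typed.

undefined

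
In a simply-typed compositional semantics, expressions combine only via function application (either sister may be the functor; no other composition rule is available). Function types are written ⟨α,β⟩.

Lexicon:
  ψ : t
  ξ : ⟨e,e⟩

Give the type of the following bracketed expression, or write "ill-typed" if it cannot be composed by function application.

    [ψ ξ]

[ψ ξ]: t with ⟨e,e⟩ — neither is a function whose domain matches the other; composition fails here.

ill-typed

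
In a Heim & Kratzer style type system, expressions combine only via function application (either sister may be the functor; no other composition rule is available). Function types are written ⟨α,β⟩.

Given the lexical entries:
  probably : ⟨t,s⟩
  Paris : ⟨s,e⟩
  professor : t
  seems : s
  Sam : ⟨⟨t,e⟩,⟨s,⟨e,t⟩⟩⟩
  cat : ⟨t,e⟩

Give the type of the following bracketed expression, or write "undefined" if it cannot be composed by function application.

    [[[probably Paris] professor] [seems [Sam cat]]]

undefined

At [probably Paris]: neither ⟨t,s⟩ nor ⟨s,e⟩ can take the other as argument; the node is ill-typed.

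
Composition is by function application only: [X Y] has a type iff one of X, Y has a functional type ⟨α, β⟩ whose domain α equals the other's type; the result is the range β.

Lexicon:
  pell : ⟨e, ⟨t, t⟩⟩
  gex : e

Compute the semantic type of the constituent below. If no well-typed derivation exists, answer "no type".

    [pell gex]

⟨t, t⟩

[pell gex]: functor pell : ⟨e, ⟨t, t⟩⟩, argument gex : e; result ⟨t, t⟩.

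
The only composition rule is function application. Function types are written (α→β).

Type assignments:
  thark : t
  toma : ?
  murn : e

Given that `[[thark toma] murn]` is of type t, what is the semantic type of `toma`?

At [[thark toma] murn] (required: t): murn is e, which is not a function with range t; hence [thark toma] is the functor — type (e→t).
At [thark toma] (required: (e→t)): thark is t, which is not a function with range (e→t); hence toma is the functor — type (t→(e→t)).

(t→(e→t))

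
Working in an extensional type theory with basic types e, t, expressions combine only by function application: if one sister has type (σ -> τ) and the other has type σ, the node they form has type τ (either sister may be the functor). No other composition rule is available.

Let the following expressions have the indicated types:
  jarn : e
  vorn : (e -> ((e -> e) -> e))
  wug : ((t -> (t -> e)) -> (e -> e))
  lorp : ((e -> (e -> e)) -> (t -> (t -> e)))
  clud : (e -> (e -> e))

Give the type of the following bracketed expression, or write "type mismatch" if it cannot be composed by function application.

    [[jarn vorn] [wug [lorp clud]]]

e

[jarn vorn]: (e -> ((e -> e) -> e)) applied to e yields ((e -> e) -> e).
[lorp clud]: ((e -> (e -> e)) -> (t -> (t -> e))) applied to (e -> (e -> e)) yields (t -> (t -> e)).
[wug [lorp clud]]: ((t -> (t -> e)) -> (e -> e)) applied to (t -> (t -> e)) yields (e -> e).
[[jarn vorn] [wug [lorp clud]]]: ((e -> e) -> e) applied to (e -> e) yields e.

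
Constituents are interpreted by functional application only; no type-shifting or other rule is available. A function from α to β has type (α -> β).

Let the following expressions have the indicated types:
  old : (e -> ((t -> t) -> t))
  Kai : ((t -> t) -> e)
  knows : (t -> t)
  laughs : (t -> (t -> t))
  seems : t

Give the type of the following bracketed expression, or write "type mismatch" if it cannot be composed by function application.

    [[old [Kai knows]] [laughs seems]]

t

[Kai knows]: ((t -> t) -> e) applied to (t -> t) yields e.
[old [Kai knows]]: (e -> ((t -> t) -> t)) applied to e yields ((t -> t) -> t).
[laughs seems]: (t -> (t -> t)) applied to t yields (t -> t).
[[old [Kai knows]] [laughs seems]]: ((t -> t) -> t) applied to (t -> t) yields t.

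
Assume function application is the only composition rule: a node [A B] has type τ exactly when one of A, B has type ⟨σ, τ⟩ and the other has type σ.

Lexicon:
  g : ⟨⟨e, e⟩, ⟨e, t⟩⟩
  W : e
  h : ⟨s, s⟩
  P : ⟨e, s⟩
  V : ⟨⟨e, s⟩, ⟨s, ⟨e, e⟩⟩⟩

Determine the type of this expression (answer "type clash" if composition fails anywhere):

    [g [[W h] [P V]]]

type clash

At [W h]: neither e nor ⟨s, s⟩ can take the other as argument; the node is ill-typed.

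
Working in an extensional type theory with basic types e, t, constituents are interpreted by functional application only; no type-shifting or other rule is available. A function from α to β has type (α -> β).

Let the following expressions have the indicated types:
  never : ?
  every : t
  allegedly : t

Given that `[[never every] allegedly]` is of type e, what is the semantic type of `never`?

(t -> (t -> e))

[[never every] allegedly] is required to be e. allegedly : t cannot yield e as functor, so [never every] : (t -> e).
[never every] is required to be (t -> e). every : t cannot yield (t -> e) as functor, so never : (t -> (t -> e)).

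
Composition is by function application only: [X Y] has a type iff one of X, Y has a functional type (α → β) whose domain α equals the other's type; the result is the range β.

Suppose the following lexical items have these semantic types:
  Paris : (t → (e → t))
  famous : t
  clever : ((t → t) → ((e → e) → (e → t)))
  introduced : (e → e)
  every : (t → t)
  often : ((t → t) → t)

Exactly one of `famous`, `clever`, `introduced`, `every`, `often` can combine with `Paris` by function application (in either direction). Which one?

famous

famous — combines: Paris : (t → (e → t)) takes famous : t as argument, giving (e → t).
clever : ((t → t) → ((e → e) → (e → t))) — Paris needs t; clever needs (t → t); neither fits.
introduced : (e → e) — Paris needs t; introduced needs e; neither fits.
every : (t → t) — Paris needs t; every needs t; neither fits.
often : ((t → t) → t) — Paris needs t; often needs (t → t); neither fits.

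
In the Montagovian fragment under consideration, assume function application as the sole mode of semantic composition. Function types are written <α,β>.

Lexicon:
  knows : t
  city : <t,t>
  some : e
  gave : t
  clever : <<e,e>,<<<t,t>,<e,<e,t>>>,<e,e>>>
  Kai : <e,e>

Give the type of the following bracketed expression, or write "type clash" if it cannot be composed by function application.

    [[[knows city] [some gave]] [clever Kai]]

At [knows city], city : <t,t> takes knows : t, giving t.
[some gave]: e with t — neither is a function whose domain matches the other; composition fails here.

type clash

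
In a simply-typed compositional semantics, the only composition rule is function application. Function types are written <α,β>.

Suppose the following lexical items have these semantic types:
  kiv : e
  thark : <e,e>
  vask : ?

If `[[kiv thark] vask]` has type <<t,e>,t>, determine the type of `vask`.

[[kiv thark] vask] must have type <<t,e>,t>. The sister [kiv thark] has type e; that is not a function onto <<t,e>,t>, so vask must be the functor, of type <e,<<t,e>,t>>.

<e,<<t,e>,t>>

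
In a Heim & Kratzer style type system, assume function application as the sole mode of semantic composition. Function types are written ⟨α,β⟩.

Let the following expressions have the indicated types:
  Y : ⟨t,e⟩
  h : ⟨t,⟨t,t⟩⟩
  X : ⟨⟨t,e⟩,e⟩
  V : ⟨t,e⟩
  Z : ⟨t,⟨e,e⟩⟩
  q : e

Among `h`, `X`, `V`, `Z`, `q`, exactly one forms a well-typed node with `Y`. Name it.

X

h : ⟨t,⟨t,t⟩⟩ — neither side's domain matches the other.
X — combines: X : ⟨⟨t,e⟩,e⟩ takes Y : ⟨t,e⟩ as argument, giving e.
V : ⟨t,e⟩ — neither side's domain matches the other.
Z : ⟨t,⟨e,e⟩⟩ — neither side's domain matches the other.
q : e — neither side's domain matches the other.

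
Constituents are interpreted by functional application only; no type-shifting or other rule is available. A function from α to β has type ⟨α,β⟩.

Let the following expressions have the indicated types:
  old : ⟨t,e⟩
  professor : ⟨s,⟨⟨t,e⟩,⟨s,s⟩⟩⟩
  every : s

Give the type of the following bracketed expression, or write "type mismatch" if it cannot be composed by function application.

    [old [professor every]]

At [professor every], professor : ⟨s,⟨⟨t,e⟩,⟨s,s⟩⟩⟩ takes every : s, giving ⟨⟨t,e⟩,⟨s,s⟩⟩.
At [old [professor every]], [professor every] : ⟨⟨t,e⟩,⟨s,s⟩⟩ takes old : ⟨t,e⟩, giving ⟨s,s⟩.

⟨s,s⟩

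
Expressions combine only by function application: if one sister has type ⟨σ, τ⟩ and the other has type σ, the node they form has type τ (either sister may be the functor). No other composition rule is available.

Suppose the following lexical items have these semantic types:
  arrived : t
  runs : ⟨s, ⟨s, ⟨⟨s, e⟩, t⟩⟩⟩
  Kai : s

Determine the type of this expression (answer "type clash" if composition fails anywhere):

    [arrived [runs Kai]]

type clash

[runs Kai]: ⟨s, ⟨s, ⟨⟨s, e⟩, t⟩⟩⟩ applied to s yields ⟨s, ⟨⟨s, e⟩, t⟩⟩.
At [arrived [runs Kai]]: neither t nor ⟨s, ⟨⟨s, e⟩, t⟩⟩ can take the other as argument; the node is ill-typed.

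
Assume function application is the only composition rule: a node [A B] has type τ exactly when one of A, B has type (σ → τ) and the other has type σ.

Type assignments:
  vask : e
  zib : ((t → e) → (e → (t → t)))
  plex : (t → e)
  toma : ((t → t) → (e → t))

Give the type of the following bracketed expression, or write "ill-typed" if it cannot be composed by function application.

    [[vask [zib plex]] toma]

[zib plex]: ((t → e) → (e → (t → t))) applied to (t → e) yields (e → (t → t)).
[vask [zib plex]]: (e → (t → t)) applied to e yields (t → t).
[[vask [zib plex]] toma]: ((t → t) → (e → t)) applied to (t → t) yields (e → t).

(e → t)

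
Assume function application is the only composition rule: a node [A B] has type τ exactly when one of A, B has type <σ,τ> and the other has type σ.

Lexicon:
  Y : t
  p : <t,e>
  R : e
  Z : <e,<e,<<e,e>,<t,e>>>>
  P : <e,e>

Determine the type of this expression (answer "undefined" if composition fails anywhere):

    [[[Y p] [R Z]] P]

At [Y p], p : <t,e> takes Y : t, giving e.
At [R Z], Z : <e,<e,<<e,e>,<t,e>>>> takes R : e, giving <e,<<e,e>,<t,e>>>.
At [[Y p] [R Z]], [R Z] : <e,<<e,e>,<t,e>>> takes [Y p] : e, giving <<e,e>,<t,e>>.
At [[[Y p] [R Z]] P], [[Y p] [R Z]] : <<e,e>,<t,e>> takes P : <e,e>, giving <t,e>.

<t,e>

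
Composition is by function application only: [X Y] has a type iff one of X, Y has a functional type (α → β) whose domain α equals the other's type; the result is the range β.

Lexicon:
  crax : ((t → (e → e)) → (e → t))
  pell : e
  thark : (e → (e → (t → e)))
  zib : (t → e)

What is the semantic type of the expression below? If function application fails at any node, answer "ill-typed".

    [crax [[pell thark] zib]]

At [pell thark], thark : (e → (e → (t → e))) takes pell : e, giving (e → (t → e)).
[[pell thark] zib]: (e → (t → e)) with (t → e) — neither is a function whose domain matches the other; composition fails here.

ill-typed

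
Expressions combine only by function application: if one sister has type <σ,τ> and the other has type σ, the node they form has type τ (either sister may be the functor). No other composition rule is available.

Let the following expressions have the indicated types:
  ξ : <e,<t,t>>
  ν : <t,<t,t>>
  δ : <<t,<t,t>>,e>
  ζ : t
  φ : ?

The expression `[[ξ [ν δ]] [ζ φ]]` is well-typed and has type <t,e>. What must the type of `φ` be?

<t,<<t,t>,<t,e>>>

[[ξ [ν δ]] [ζ φ]] is required to be <t,e>. [ξ [ν δ]] : <t,t> cannot yield <t,e> as functor, so [ζ φ] : <<t,t>,<t,e>>.
[ζ φ] is required to be <<t,t>,<t,e>>. ζ : t cannot yield <<t,t>,<t,e>> as functor, so φ : <t,<<t,t>,<t,e>>>.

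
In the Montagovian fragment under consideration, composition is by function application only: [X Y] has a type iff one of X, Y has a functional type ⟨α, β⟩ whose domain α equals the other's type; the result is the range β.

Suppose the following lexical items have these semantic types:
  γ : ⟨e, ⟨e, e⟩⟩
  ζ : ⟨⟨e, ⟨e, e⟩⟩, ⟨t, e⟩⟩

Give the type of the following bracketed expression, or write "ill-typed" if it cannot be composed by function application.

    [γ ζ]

[γ ζ]: functor ζ : ⟨⟨e, ⟨e, e⟩⟩, ⟨t, e⟩⟩, argument γ : ⟨e, ⟨e, e⟩⟩; result ⟨t, e⟩.

⟨t, e⟩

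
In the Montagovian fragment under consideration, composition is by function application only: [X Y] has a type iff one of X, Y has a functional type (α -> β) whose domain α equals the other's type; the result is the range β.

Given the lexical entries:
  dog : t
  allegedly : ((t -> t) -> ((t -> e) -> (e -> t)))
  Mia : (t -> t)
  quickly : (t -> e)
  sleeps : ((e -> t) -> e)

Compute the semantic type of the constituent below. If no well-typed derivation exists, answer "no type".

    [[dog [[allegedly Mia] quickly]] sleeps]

no type

[allegedly Mia]: allegedly is ((t -> t) -> ((t -> e) -> (e -> t))), Mia is (t -> t); result ((t -> e) -> (e -> t)).
[[allegedly Mia] quickly]: [allegedly Mia] is ((t -> e) -> (e -> t)), quickly is (t -> e); result (e -> t).
[dog [[allegedly Mia] quickly]]: t and (e -> t) cannot combine by function application — type clash.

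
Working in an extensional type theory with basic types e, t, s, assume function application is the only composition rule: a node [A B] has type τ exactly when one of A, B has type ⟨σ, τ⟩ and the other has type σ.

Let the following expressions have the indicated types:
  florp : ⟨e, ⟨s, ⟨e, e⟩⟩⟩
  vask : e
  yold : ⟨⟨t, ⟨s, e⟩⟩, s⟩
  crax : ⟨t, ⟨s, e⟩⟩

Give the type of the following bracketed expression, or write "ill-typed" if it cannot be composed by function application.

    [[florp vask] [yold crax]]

[florp vask] — florp of type ⟨e, ⟨s, ⟨e, e⟩⟩⟩ combines with vask of type e: type ⟨s, ⟨e, e⟩⟩.
[yold crax] — yold of type ⟨⟨t, ⟨s, e⟩⟩, s⟩ combines with crax of type ⟨t, ⟨s, e⟩⟩: type s.
[[florp vask] [yold crax]] — [florp vask] of type ⟨s, ⟨e, e⟩⟩ combines with [yold crax] of type s: type ⟨e, e⟩.

⟨e, e⟩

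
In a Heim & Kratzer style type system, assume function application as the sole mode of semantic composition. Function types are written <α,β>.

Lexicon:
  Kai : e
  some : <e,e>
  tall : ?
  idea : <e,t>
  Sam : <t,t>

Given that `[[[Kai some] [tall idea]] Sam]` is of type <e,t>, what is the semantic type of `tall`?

<<e,t>,<e,<<t,t>,<e,t>>>>

[[[Kai some] [tall idea]] Sam] is required to be <e,t>. Sam : <t,t> cannot yield <e,t> as functor, so [[Kai some] [tall idea]] : <<t,t>,<e,t>>.
[[Kai some] [tall idea]] is required to be <<t,t>,<e,t>>. [Kai some] : e cannot yield <<t,t>,<e,t>> as functor, so [tall idea] : <e,<<t,t>,<e,t>>>.
[tall idea] is required to be <e,<<t,t>,<e,t>>>. idea : <e,t> cannot yield <e,<<t,t>,<e,t>>> as functor, so tall : <<e,t>,<e,<<t,t>,<e,t>>>>.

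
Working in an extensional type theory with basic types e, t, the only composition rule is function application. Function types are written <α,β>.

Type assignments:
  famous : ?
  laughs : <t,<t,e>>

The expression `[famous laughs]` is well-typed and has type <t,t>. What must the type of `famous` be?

[famous laughs] must have type <t,t>. The sister laughs has type <t,<t,e>>; that is not a function onto <t,t>, so famous must be the functor, of type <<t,<t,e>>,<t,t>>.

<<t,<t,e>>,<t,t>>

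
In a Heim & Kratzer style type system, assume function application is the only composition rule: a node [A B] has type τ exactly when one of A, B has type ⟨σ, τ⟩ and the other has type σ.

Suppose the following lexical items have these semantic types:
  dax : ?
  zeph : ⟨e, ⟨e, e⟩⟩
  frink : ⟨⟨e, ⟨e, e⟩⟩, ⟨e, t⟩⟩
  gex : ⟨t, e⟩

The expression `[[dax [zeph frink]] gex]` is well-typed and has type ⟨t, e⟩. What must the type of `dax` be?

At [[dax [zeph frink]] gex] (required: ⟨t, e⟩): gex is ⟨t, e⟩, which is not a function with range ⟨t, e⟩; hence [dax [zeph frink]] is the functor — type ⟨⟨t, e⟩, ⟨t, e⟩⟩.
At [dax [zeph frink]] (required: ⟨⟨t, e⟩, ⟨t, e⟩⟩): [zeph frink] is ⟨e, t⟩, which is not a function with range ⟨⟨t, e⟩, ⟨t, e⟩⟩; hence dax is the functor — type ⟨⟨e, t⟩, ⟨⟨t, e⟩, ⟨t, e⟩⟩⟩.

⟨⟨e, t⟩, ⟨⟨t, e⟩, ⟨t, e⟩⟩⟩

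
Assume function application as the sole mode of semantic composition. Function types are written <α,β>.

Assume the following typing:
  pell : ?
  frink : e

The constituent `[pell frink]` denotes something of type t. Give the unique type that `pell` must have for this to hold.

<e,t>

For [pell frink] to have type t with frink of type e, pell must be the function: pell : <e,t>.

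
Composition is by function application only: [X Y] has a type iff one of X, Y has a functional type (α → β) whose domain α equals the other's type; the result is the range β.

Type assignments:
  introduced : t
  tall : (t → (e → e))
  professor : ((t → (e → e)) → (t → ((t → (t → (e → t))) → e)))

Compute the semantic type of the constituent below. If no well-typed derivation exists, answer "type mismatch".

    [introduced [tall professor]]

[tall professor] — professor of type ((t → (e → e)) → (t → ((t → (t → (e → t))) → e))) combines with tall of type (t → (e → e)): type (t → ((t → (t → (e → t))) → e)).
[introduced [tall professor]] — [tall professor] of type (t → ((t → (t → (e → t))) → e)) combines with introduced of type t: type ((t → (t → (e → t))) → e).

((t → (t → (e → t))) → e)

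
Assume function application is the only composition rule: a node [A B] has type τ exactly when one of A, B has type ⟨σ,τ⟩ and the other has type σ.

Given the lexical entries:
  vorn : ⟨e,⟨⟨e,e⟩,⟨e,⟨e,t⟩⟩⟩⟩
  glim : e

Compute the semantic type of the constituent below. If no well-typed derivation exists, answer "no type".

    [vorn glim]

⟨⟨e,e⟩,⟨e,⟨e,t⟩⟩⟩

[vorn glim] — vorn of type ⟨e,⟨⟨e,e⟩,⟨e,⟨e,t⟩⟩⟩⟩ combines with glim of type e: type ⟨⟨e,e⟩,⟨e,⟨e,t⟩⟩⟩.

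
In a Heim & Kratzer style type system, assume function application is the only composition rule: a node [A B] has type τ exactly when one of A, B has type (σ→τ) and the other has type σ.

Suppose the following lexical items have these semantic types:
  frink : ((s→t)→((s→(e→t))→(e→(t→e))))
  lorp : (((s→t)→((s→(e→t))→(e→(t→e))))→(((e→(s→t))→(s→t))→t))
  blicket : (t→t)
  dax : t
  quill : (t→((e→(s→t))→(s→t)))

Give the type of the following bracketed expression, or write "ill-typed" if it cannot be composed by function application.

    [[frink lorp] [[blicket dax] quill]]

[frink lorp]: lorp is (((s→t)→((s→(e→t))→(e→(t→e))))→(((e→(s→t))→(s→t))→t)), frink is ((s→t)→((s→(e→t))→(e→(t→e)))); result (((e→(s→t))→(s→t))→t).
[blicket dax]: blicket is (t→t), dax is t; result t.
[[blicket dax] quill]: quill is (t→((e→(s→t))→(s→t))), [blicket dax] is t; result ((e→(s→t))→(s→t)).
[[frink lorp] [[blicket dax] quill]]: [frink lorp] is (((e→(s→t))→(s→t))→t), [[blicket dax] quill] is ((e→(s→t))→(s→t)); result t.

t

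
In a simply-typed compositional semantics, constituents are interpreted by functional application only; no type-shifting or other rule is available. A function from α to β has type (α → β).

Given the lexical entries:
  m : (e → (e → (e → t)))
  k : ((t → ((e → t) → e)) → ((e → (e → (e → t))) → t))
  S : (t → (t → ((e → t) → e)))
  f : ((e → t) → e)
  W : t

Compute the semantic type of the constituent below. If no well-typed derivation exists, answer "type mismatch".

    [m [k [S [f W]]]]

type mismatch

[f W]: ((e → t) → e) and t cannot combine by function application — type clash.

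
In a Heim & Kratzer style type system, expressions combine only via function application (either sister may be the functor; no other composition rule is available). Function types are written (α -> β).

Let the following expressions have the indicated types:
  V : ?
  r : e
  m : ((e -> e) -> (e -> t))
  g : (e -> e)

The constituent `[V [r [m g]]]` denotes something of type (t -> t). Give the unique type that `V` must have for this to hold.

(t -> (t -> t))

[V [r [m g]]] must have type (t -> t). The sister [r [m g]] has type t; that is not a function onto (t -> t), so V must be the functor, of type (t -> (t -> t)).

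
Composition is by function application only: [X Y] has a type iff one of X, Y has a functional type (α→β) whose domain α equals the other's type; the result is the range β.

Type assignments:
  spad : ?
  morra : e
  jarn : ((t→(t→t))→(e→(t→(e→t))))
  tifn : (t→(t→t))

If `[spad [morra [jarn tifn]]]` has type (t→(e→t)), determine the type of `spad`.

[spad [morra [jarn tifn]]] must have type (t→(e→t)). The sister [morra [jarn tifn]] has type (t→(e→t)); that is not a function onto (t→(e→t)), so spad must be the functor, of type ((t→(e→t))→(t→(e→t))).

((t→(e→t))→(t→(e→t)))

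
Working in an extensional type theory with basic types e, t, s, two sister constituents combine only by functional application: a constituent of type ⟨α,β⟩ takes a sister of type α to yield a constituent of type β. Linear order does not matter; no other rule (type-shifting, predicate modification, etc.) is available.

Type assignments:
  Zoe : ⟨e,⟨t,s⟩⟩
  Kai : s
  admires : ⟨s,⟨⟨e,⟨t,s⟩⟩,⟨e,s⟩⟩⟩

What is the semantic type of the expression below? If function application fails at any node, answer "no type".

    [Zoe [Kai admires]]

⟨e,s⟩

[Kai admires]: ⟨s,⟨⟨e,⟨t,s⟩⟩,⟨e,s⟩⟩⟩ applied to s yields ⟨⟨e,⟨t,s⟩⟩,⟨e,s⟩⟩.
[Zoe [Kai admires]]: ⟨⟨e,⟨t,s⟩⟩,⟨e,s⟩⟩ applied to ⟨e,⟨t,s⟩⟩ yields ⟨e,s⟩.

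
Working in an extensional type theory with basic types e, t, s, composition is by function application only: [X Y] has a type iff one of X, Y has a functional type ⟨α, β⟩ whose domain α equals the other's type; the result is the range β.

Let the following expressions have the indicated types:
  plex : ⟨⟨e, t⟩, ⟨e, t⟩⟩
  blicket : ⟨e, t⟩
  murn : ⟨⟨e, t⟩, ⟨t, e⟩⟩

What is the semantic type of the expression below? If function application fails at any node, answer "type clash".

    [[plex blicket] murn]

⟨t, e⟩

[plex blicket] — plex of type ⟨⟨e, t⟩, ⟨e, t⟩⟩ combines with blicket of type ⟨e, t⟩: type ⟨e, t⟩.
[[plex blicket] murn] — murn of type ⟨⟨e, t⟩, ⟨t, e⟩⟩ combines with [plex blicket] of type ⟨e, t⟩: type ⟨t, e⟩.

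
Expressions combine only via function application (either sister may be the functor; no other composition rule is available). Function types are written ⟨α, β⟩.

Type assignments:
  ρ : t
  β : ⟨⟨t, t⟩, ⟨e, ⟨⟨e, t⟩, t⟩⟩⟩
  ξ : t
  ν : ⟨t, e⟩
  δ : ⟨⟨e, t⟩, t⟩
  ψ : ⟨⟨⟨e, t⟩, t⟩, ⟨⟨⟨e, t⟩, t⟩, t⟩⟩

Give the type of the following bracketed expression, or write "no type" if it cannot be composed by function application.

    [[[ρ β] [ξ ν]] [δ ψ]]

[ρ β]: t with ⟨⟨t, t⟩, ⟨e, ⟨⟨e, t⟩, t⟩⟩⟩ — neither is a function whose domain matches the other; composition fails here.

no type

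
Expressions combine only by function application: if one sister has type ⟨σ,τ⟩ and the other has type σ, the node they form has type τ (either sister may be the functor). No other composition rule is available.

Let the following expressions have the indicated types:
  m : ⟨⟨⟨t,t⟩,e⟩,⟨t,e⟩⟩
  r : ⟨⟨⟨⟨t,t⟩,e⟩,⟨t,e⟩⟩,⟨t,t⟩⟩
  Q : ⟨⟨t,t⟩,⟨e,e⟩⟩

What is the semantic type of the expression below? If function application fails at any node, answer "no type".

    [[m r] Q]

⟨e,e⟩

At [m r], r : ⟨⟨⟨⟨t,t⟩,e⟩,⟨t,e⟩⟩,⟨t,t⟩⟩ takes m : ⟨⟨⟨t,t⟩,e⟩,⟨t,e⟩⟩, giving ⟨t,t⟩.
At [[m r] Q], Q : ⟨⟨t,t⟩,⟨e,e⟩⟩ takes [m r] : ⟨t,t⟩, giving ⟨e,e⟩.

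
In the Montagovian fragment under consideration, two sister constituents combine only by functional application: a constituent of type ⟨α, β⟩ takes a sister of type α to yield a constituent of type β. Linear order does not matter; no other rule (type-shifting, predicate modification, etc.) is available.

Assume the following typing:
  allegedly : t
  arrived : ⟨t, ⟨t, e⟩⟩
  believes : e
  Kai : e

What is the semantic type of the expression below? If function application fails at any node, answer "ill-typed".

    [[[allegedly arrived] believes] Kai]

[allegedly arrived]: ⟨t, ⟨t, e⟩⟩ applied to t yields ⟨t, e⟩.
[[allegedly arrived] believes]: ⟨t, e⟩ with e — neither is a function whose domain matches the other; composition fails here.

ill-typed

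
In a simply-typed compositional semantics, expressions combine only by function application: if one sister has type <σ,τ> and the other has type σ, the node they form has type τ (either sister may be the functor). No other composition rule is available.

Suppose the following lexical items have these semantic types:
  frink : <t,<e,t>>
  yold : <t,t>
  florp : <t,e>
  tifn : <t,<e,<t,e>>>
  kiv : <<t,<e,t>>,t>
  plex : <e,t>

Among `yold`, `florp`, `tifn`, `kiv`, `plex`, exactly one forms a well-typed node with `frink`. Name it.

kiv

yold : <t,t> — no; frink wants t, and yold wants t.
florp : <t,e> — no; frink wants t, and florp wants t.
tifn : <t,<e,<t,e>>> — no; frink wants t, and tifn wants t.
kiv — combines: kiv : <<t,<e,t>>,t> takes frink : <t,<e,t>> as argument, giving t.
plex : <e,t> — no; frink wants t, and plex wants e.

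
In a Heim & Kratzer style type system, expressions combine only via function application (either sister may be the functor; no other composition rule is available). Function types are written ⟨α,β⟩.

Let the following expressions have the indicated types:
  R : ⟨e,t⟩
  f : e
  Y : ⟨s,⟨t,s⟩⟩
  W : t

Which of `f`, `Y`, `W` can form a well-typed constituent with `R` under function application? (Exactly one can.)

f

f — combines: R : ⟨e,t⟩ takes f : e as argument, giving t.
Y : ⟨s,⟨t,s⟩⟩ — no; R wants e, and Y wants s.
W : t — no; R wants e, and W wants nothing (atomic).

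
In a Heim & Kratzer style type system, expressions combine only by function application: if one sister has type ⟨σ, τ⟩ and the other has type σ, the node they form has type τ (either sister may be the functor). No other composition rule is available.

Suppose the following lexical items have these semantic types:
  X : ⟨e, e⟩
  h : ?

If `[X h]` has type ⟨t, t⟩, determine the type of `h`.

⟨⟨e, e⟩, ⟨t, t⟩⟩

[X h] is required to be ⟨t, t⟩. X : ⟨e, e⟩ cannot yield ⟨t, t⟩ as functor, so h : ⟨⟨e, e⟩, ⟨t, t⟩⟩.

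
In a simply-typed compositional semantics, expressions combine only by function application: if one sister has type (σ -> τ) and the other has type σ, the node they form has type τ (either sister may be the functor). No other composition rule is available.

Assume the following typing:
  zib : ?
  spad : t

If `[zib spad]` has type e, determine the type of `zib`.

[zib spad] is required to be e. spad : t cannot yield e as functor, so zib : (t -> e).

(t -> e)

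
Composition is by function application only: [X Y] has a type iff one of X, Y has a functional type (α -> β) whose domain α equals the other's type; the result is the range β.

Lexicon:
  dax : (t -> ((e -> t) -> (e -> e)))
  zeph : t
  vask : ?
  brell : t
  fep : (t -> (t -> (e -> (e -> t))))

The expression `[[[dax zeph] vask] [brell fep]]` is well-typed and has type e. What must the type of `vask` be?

(((e -> t) -> (e -> e)) -> ((t -> (e -> (e -> t))) -> e))

[[[dax zeph] vask] [brell fep]] is required to be e. [brell fep] : (t -> (e -> (e -> t))) cannot yield e as functor, so [[dax zeph] vask] : ((t -> (e -> (e -> t))) -> e).
[[dax zeph] vask] is required to be ((t -> (e -> (e -> t))) -> e). [dax zeph] : ((e -> t) -> (e -> e)) cannot yield ((t -> (e -> (e -> t))) -> e) as functor, so vask : (((e -> t) -> (e -> e)) -> ((t -> (e -> (e -> t))) -> e)).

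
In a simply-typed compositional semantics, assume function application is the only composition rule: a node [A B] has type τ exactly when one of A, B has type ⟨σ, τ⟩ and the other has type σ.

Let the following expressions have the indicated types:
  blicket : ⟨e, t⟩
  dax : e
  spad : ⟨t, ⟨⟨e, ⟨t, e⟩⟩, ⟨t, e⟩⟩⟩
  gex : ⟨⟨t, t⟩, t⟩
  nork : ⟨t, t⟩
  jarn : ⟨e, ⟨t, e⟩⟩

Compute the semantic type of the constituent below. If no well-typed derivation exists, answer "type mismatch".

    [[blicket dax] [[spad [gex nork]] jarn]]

At [blicket dax], blicket : ⟨e, t⟩ takes dax : e, giving t.
At [gex nork], gex : ⟨⟨t, t⟩, t⟩ takes nork : ⟨t, t⟩, giving t.
At [spad [gex nork]], spad : ⟨t, ⟨⟨e, ⟨t, e⟩⟩, ⟨t, e⟩⟩⟩ takes [gex nork] : t, giving ⟨⟨e, ⟨t, e⟩⟩, ⟨t, e⟩⟩.
At [[spad [gex nork]] jarn], [spad [gex nork]] : ⟨⟨e, ⟨t, e⟩⟩, ⟨t, e⟩⟩ takes jarn : ⟨e, ⟨t, e⟩⟩, giving ⟨t, e⟩.
At [[blicket dax] [[spad [gex nork]] jarn]], [[spad [gex nork]] jarn] : ⟨t, e⟩ takes [blicket dax] : t, giving e.

e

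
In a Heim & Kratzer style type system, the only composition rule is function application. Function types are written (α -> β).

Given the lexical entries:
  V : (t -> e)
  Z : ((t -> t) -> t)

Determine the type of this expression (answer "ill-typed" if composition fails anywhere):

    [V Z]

[V Z]: (t -> e) with ((t -> t) -> t) — neither is a function whose domain matches the other; composition fails here.

ill-typed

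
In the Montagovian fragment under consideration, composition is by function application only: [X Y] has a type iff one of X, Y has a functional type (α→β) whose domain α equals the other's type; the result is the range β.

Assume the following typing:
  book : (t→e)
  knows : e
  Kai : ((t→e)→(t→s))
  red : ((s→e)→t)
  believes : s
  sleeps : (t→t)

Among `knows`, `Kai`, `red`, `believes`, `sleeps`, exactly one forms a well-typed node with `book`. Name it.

Kai

knows : e — does not combine with book.
Kai — combines: Kai : ((t→e)→(t→s)) takes book : (t→e) as argument, giving (t→s).
red : ((s→e)→t) — does not combine with book.
believes : s — does not combine with book.
sleeps : (t→t) — does not combine with book.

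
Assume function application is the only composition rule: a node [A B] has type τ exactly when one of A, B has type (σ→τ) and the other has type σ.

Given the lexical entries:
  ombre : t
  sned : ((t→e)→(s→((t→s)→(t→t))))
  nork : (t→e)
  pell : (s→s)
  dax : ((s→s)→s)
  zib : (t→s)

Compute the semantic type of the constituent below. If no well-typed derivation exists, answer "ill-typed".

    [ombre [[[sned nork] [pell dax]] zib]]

[sned nork]: functor sned : ((t→e)→(s→((t→s)→(t→t)))), argument nork : (t→e); result (s→((t→s)→(t→t))).
[pell dax]: functor dax : ((s→s)→s), argument pell : (s→s); result s.
[[sned nork] [pell dax]]: functor [sned nork] : (s→((t→s)→(t→t))), argument [pell dax] : s; result ((t→s)→(t→t)).
[[[sned nork] [pell dax]] zib]: functor [[sned nork] [pell dax]] : ((t→s)→(t→t)), argument zib : (t→s); result (t→t).
[ombre [[[sned nork] [pell dax]] zib]]: functor [[[sned nork] [pell dax]] zib] : (t→t), argument ombre : t; result t.

t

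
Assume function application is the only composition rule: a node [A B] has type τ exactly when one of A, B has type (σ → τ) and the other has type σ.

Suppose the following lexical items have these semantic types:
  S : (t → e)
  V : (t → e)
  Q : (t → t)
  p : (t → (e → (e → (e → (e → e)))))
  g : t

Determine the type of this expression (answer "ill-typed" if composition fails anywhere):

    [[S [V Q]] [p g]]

ill-typed

[V Q]: (t → e) and (t → t) cannot combine by function application — type clash.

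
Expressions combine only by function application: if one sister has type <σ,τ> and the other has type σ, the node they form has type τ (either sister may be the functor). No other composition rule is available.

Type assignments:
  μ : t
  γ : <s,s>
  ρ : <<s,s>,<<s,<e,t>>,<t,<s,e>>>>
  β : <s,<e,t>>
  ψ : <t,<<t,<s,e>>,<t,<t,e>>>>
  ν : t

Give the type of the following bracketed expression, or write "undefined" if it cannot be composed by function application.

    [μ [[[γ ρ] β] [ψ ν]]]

[γ ρ]: <<s,s>,<<s,<e,t>>,<t,<s,e>>>> applied to <s,s> yields <<s,<e,t>>,<t,<s,e>>>.
[[γ ρ] β]: <<s,<e,t>>,<t,<s,e>>> applied to <s,<e,t>> yields <t,<s,e>>.
[ψ ν]: <t,<<t,<s,e>>,<t,<t,e>>>> applied to t yields <<t,<s,e>>,<t,<t,e>>>.
[[[γ ρ] β] [ψ ν]]: <<t,<s,e>>,<t,<t,e>>> applied to <t,<s,e>> yields <t,<t,e>>.
[μ [[[γ ρ] β] [ψ ν]]]: <t,<t,e>> applied to t yields <t,e>.

<t,e>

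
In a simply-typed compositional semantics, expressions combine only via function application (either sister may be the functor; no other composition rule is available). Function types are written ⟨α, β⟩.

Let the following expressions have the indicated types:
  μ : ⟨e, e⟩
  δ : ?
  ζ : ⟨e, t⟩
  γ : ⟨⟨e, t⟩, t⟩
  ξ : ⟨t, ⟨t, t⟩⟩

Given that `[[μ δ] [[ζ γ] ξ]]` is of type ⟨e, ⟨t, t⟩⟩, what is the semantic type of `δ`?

At [[μ δ] [[ζ γ] ξ]] (required: ⟨e, ⟨t, t⟩⟩): [[ζ γ] ξ] is ⟨t, t⟩, which is not a function with range ⟨e, ⟨t, t⟩⟩; hence [μ δ] is the functor — type ⟨⟨t, t⟩, ⟨e, ⟨t, t⟩⟩⟩.
At [μ δ] (required: ⟨⟨t, t⟩, ⟨e, ⟨t, t⟩⟩⟩): μ is ⟨e, e⟩, which is not a function with range ⟨⟨t, t⟩, ⟨e, ⟨t, t⟩⟩⟩; hence δ is the functor — type ⟨⟨e, e⟩, ⟨⟨t, t⟩, ⟨e, ⟨t, t⟩⟩⟩⟩.

⟨⟨e, e⟩, ⟨⟨t, t⟩, ⟨e, ⟨t, t⟩⟩⟩⟩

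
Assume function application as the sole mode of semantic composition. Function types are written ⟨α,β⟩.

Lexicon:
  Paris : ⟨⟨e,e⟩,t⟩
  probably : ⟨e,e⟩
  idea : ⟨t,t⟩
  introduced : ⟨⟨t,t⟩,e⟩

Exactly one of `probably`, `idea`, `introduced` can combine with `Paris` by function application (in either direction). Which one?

probably

probably — combines: Paris : ⟨⟨e,e⟩,t⟩ takes probably : ⟨e,e⟩ as argument, giving t.
idea : ⟨t,t⟩ — no; Paris wants ⟨e,e⟩, and idea wants t.
introduced : ⟨⟨t,t⟩,e⟩ — no; Paris wants ⟨e,e⟩, and introduced wants ⟨t,t⟩.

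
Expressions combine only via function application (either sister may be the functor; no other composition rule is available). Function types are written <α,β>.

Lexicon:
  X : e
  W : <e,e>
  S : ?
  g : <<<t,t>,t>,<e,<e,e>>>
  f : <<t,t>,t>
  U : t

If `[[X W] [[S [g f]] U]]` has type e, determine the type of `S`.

<<e,<e,e>>,<t,<e,e>>>

At [[X W] [[S [g f]] U]] (required: e): [X W] is e, which is not a function with range e; hence [[S [g f]] U] is the functor — type <e,e>.
At [[S [g f]] U] (required: <e,e>): U is t, which is not a function with range <e,e>; hence [S [g f]] is the functor — type <t,<e,e>>.
At [S [g f]] (required: <t,<e,e>>): [g f] is <e,<e,e>>, which is not a function with range <t,<e,e>>; hence S is the functor — type <<e,<e,e>>,<t,<e,e>>>.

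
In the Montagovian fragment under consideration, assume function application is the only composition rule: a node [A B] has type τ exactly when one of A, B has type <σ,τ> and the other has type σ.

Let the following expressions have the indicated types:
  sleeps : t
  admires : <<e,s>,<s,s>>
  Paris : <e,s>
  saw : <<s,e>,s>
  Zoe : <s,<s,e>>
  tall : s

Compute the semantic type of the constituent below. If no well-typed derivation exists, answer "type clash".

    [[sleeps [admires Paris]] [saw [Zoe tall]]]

[admires Paris]: functor admires : <<e,s>,<s,s>>, argument Paris : <e,s>; result <s,s>.
[sleeps [admires Paris]]: t and <s,s> cannot combine by function application — type clash.

type clash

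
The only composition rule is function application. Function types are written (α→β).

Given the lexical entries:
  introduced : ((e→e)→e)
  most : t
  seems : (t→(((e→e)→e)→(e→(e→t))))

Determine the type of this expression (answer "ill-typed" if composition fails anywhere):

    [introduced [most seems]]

(e→(e→t))

[most seems] — seems of type (t→(((e→e)→e)→(e→(e→t)))) combines with most of type t: type (((e→e)→e)→(e→(e→t))).
[introduced [most seems]] — [most seems] of type (((e→e)→e)→(e→(e→t))) combines with introduced of type ((e→e)→e): type (e→(e→t)).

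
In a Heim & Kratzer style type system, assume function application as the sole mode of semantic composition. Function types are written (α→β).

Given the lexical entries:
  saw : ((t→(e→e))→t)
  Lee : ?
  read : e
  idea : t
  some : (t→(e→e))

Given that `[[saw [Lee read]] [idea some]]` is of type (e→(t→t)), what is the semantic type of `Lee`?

At [[saw [Lee read]] [idea some]] (required: (e→(t→t))): [idea some] is (e→e), which is not a function with range (e→(t→t)); hence [saw [Lee read]] is the functor — type ((e→e)→(e→(t→t))).
At [saw [Lee read]] (required: ((e→e)→(e→(t→t)))): saw is ((t→(e→e))→t), which is not a function with range ((e→e)→(e→(t→t))); hence [Lee read] is the functor — type (((t→(e→e))→t)→((e→e)→(e→(t→t)))).
At [Lee read] (required: (((t→(e→e))→t)→((e→e)→(e→(t→t))))): read is e, which is not a function with range (((t→(e→e))→t)→((e→e)→(e→(t→t)))); hence Lee is the functor — type (e→(((t→(e→e))→t)→((e→e)→(e→(t→t))))).

(e→(((t→(e→e))→t)→((e→e)→(e→(t→t)))))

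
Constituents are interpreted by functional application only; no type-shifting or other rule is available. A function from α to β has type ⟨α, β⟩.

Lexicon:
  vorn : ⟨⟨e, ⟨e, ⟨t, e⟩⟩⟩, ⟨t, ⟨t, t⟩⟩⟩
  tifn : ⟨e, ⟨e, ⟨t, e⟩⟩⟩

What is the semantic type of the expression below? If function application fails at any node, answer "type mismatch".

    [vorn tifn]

[vorn tifn]: vorn is ⟨⟨e, ⟨e, ⟨t, e⟩⟩⟩, ⟨t, ⟨t, t⟩⟩⟩, tifn is ⟨e, ⟨e, ⟨t, e⟩⟩⟩; result ⟨t, ⟨t, t⟩⟩.

⟨t, ⟨t, t⟩⟩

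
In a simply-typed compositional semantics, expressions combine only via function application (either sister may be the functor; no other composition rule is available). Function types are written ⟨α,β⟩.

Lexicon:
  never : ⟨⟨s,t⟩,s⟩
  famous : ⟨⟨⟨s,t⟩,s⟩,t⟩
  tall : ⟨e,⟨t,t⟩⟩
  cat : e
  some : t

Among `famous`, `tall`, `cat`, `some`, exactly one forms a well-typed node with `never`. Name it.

famous

famous — combines: famous : ⟨⟨⟨s,t⟩,s⟩,t⟩ takes never : ⟨⟨s,t⟩,s⟩ as argument, giving t.
tall : ⟨e,⟨t,t⟩⟩ — never needs ⟨s,t⟩; tall needs e; neither fits.
cat : e — never needs ⟨s,t⟩; cat needs nothing (atomic); neither fits.
some : t — never needs ⟨s,t⟩; some needs nothing (atomic); neither fits.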